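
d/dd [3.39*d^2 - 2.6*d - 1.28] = 6.78*d - 2.6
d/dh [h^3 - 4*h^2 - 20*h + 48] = 3*h^2 - 8*h - 20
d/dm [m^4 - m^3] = m^2*(4*m - 3)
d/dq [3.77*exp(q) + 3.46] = 3.77*exp(q)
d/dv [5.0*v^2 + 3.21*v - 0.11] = 10.0*v + 3.21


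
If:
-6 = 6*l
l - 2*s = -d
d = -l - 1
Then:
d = 0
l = -1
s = -1/2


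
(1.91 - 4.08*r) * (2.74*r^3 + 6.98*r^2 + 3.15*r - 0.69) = -11.1792*r^4 - 23.245*r^3 + 0.479799999999999*r^2 + 8.8317*r - 1.3179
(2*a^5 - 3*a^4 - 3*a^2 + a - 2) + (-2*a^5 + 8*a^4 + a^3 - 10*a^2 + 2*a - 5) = 5*a^4 + a^3 - 13*a^2 + 3*a - 7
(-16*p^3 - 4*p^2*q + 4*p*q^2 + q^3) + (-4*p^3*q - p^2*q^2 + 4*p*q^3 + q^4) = -4*p^3*q - 16*p^3 - p^2*q^2 - 4*p^2*q + 4*p*q^3 + 4*p*q^2 + q^4 + q^3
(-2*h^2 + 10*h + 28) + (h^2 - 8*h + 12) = -h^2 + 2*h + 40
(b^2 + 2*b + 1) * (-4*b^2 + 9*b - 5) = -4*b^4 + b^3 + 9*b^2 - b - 5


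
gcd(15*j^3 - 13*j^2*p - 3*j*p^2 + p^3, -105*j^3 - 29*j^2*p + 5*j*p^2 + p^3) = -15*j^2 - 2*j*p + p^2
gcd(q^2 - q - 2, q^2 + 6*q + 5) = q + 1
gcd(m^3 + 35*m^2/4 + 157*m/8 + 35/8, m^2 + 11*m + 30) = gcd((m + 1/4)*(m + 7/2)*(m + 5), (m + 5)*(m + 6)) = m + 5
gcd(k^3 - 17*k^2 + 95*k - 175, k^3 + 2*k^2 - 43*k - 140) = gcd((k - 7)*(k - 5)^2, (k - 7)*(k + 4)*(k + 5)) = k - 7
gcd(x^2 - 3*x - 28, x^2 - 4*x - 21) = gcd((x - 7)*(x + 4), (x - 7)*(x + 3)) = x - 7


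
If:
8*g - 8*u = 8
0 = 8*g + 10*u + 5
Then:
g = 5/18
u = -13/18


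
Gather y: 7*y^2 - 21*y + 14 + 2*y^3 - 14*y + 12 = 2*y^3 + 7*y^2 - 35*y + 26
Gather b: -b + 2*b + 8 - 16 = b - 8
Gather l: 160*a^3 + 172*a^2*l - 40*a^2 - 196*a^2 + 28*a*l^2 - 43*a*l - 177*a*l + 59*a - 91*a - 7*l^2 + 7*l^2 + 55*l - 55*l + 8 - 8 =160*a^3 - 236*a^2 + 28*a*l^2 - 32*a + l*(172*a^2 - 220*a)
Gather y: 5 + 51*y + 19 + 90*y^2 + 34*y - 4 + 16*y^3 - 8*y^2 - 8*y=16*y^3 + 82*y^2 + 77*y + 20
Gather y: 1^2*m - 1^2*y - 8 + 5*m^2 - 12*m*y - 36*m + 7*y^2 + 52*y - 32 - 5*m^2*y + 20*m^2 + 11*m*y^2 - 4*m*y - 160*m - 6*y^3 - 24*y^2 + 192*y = 25*m^2 - 195*m - 6*y^3 + y^2*(11*m - 17) + y*(-5*m^2 - 16*m + 243) - 40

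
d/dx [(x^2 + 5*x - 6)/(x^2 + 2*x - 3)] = -3/(x^2 + 6*x + 9)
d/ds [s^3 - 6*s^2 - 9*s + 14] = 3*s^2 - 12*s - 9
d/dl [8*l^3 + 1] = 24*l^2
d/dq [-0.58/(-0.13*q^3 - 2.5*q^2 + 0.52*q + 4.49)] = (-0.2262*q^2 - 2.9*q + 0.3016)/(0.13*q^3 + 2.5*q^2 - 0.52*q - 4.49)^2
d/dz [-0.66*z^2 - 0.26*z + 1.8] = -1.32*z - 0.26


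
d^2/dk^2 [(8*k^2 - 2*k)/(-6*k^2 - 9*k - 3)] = 4*(28*k^3 + 24*k^2 - 6*k - 7)/(3*(8*k^6 + 36*k^5 + 66*k^4 + 63*k^3 + 33*k^2 + 9*k + 1))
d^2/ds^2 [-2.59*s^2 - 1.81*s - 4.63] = -5.18000000000000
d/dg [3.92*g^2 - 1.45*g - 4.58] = 7.84*g - 1.45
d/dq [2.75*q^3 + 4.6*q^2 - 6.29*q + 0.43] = 8.25*q^2 + 9.2*q - 6.29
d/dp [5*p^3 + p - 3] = 15*p^2 + 1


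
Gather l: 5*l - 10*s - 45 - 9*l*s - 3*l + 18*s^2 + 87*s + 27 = l*(2 - 9*s) + 18*s^2 + 77*s - 18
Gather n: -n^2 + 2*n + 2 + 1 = -n^2 + 2*n + 3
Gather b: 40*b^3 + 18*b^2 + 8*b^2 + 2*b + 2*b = 40*b^3 + 26*b^2 + 4*b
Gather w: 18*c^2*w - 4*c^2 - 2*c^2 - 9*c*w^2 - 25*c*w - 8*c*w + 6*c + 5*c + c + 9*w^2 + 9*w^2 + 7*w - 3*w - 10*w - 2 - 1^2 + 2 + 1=-6*c^2 + 12*c + w^2*(18 - 9*c) + w*(18*c^2 - 33*c - 6)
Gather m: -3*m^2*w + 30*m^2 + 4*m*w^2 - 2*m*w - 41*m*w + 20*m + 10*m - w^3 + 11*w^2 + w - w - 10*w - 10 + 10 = m^2*(30 - 3*w) + m*(4*w^2 - 43*w + 30) - w^3 + 11*w^2 - 10*w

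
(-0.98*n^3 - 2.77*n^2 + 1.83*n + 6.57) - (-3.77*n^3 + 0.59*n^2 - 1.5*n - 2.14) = 2.79*n^3 - 3.36*n^2 + 3.33*n + 8.71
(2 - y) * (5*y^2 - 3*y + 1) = -5*y^3 + 13*y^2 - 7*y + 2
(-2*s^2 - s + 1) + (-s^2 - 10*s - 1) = -3*s^2 - 11*s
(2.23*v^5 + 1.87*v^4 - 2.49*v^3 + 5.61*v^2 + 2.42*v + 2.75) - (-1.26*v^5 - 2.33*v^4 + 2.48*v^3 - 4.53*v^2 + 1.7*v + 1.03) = 3.49*v^5 + 4.2*v^4 - 4.97*v^3 + 10.14*v^2 + 0.72*v + 1.72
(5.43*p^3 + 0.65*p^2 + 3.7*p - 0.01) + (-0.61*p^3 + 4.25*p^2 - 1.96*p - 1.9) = 4.82*p^3 + 4.9*p^2 + 1.74*p - 1.91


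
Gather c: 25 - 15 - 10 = 0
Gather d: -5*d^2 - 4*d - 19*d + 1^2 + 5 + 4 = -5*d^2 - 23*d + 10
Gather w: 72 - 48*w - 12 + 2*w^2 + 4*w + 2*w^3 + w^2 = 2*w^3 + 3*w^2 - 44*w + 60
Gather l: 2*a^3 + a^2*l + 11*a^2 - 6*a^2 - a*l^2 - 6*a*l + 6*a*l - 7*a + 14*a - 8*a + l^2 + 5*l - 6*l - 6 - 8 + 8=2*a^3 + 5*a^2 - a + l^2*(1 - a) + l*(a^2 - 1) - 6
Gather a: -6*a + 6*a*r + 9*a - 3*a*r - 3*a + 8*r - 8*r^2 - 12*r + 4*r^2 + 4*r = 3*a*r - 4*r^2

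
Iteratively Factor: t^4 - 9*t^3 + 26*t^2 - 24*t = (t - 2)*(t^3 - 7*t^2 + 12*t) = t*(t - 2)*(t^2 - 7*t + 12) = t*(t - 3)*(t - 2)*(t - 4)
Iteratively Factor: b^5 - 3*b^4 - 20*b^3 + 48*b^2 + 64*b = (b + 1)*(b^4 - 4*b^3 - 16*b^2 + 64*b) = (b - 4)*(b + 1)*(b^3 - 16*b) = (b - 4)^2*(b + 1)*(b^2 + 4*b) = b*(b - 4)^2*(b + 1)*(b + 4)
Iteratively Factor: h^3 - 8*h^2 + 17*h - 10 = (h - 5)*(h^2 - 3*h + 2) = (h - 5)*(h - 2)*(h - 1)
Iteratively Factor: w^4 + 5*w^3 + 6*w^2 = (w + 3)*(w^3 + 2*w^2) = (w + 2)*(w + 3)*(w^2) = w*(w + 2)*(w + 3)*(w)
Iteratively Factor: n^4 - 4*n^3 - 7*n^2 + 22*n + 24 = (n + 2)*(n^3 - 6*n^2 + 5*n + 12) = (n - 4)*(n + 2)*(n^2 - 2*n - 3) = (n - 4)*(n + 1)*(n + 2)*(n - 3)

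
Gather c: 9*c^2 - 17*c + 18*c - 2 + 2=9*c^2 + c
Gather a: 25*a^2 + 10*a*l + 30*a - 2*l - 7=25*a^2 + a*(10*l + 30) - 2*l - 7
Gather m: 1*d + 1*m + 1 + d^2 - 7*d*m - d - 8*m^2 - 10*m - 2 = d^2 - 8*m^2 + m*(-7*d - 9) - 1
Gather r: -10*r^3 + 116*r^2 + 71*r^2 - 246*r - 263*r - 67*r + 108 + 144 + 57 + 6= -10*r^3 + 187*r^2 - 576*r + 315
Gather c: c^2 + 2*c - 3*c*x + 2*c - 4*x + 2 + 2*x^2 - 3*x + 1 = c^2 + c*(4 - 3*x) + 2*x^2 - 7*x + 3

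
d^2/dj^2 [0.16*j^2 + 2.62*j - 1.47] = 0.320000000000000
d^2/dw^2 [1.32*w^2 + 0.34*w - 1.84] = 2.64000000000000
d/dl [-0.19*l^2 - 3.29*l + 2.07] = -0.38*l - 3.29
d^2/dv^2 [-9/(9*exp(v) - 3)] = (-27*exp(v) - 9)*exp(v)/(3*exp(v) - 1)^3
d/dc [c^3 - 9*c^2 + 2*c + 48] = 3*c^2 - 18*c + 2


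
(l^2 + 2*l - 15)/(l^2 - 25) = (l - 3)/(l - 5)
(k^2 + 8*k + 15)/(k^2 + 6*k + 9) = (k + 5)/(k + 3)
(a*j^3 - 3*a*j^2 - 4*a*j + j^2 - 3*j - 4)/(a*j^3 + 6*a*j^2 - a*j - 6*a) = (a*j^2 - 4*a*j + j - 4)/(a*(j^2 + 5*j - 6))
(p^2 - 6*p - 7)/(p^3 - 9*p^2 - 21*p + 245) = (p + 1)/(p^2 - 2*p - 35)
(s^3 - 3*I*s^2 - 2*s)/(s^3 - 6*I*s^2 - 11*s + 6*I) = s/(s - 3*I)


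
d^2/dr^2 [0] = 0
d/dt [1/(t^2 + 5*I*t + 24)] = (-2*t - 5*I)/(t^2 + 5*I*t + 24)^2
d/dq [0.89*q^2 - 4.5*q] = 1.78*q - 4.5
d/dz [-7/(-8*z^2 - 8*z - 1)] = 56*(-2*z - 1)/(8*z^2 + 8*z + 1)^2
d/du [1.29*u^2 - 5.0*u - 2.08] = 2.58*u - 5.0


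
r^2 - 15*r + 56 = (r - 8)*(r - 7)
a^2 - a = a*(a - 1)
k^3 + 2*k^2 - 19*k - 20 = (k - 4)*(k + 1)*(k + 5)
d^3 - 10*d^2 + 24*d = d*(d - 6)*(d - 4)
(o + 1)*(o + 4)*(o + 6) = o^3 + 11*o^2 + 34*o + 24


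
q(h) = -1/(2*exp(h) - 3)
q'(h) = 2*exp(h)/(2*exp(h) - 3)^2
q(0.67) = -1.10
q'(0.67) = 4.74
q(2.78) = -0.03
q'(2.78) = 0.04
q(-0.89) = 0.46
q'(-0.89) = 0.17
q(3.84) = -0.01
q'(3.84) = 0.01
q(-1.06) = 0.43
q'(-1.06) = 0.13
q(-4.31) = 0.34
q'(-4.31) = 0.00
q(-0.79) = 0.48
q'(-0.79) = 0.21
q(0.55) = -2.14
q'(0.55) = 15.93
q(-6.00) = 0.33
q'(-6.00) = 0.00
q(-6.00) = 0.33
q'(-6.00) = 0.00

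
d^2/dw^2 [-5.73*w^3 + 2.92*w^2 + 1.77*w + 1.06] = 5.84 - 34.38*w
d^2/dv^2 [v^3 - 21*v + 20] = 6*v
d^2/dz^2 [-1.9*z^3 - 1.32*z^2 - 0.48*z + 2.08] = -11.4*z - 2.64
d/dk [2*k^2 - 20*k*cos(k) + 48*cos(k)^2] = 20*k*sin(k) + 4*k - 48*sin(2*k) - 20*cos(k)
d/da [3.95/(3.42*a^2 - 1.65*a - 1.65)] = (6.5175 - 27.018*a)/(-3.42*a^2 + 1.65*a + 1.65)^2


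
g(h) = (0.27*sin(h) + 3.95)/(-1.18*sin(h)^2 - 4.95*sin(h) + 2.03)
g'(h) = (2.36*sin(h)*cos(h) + 4.95*cos(h))*(0.27*sin(h) + 3.95)/(-1.18*sin(h)^2 - 4.95*sin(h) + 2.03)^2 + 0.27*cos(h)/(-1.18*sin(h)^2 - 4.95*sin(h) + 2.03)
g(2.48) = -2.83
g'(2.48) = -9.65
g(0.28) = 7.04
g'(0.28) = 66.70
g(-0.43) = 0.99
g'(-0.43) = 0.98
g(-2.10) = 0.69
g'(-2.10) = -0.21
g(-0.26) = 1.20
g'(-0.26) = 1.65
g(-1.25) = 0.65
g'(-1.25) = 0.11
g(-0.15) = 1.43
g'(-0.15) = 2.46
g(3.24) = 1.57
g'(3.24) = -3.04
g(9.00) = -19.30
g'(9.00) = -493.90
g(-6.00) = 7.26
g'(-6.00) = 70.91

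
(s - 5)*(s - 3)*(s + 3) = s^3 - 5*s^2 - 9*s + 45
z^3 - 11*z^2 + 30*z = z*(z - 6)*(z - 5)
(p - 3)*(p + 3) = p^2 - 9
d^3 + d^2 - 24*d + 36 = (d - 3)*(d - 2)*(d + 6)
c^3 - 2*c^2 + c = c*(c - 1)^2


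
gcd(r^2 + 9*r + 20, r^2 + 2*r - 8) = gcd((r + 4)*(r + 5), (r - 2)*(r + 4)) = r + 4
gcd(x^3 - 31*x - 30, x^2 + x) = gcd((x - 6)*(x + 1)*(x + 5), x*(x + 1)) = x + 1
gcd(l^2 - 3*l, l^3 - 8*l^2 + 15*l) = l^2 - 3*l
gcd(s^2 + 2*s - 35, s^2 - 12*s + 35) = s - 5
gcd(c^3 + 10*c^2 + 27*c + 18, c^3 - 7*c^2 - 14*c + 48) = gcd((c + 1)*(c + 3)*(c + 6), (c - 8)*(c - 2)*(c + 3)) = c + 3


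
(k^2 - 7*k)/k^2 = (k - 7)/k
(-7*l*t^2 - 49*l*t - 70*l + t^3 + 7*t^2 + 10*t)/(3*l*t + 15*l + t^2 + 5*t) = (-7*l*t - 14*l + t^2 + 2*t)/(3*l + t)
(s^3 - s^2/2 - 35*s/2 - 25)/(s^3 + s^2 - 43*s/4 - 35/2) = 2*(s - 5)/(2*s - 7)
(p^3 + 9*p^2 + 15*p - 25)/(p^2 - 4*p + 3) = (p^2 + 10*p + 25)/(p - 3)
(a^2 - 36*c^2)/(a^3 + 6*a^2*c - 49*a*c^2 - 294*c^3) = (a - 6*c)/(a^2 - 49*c^2)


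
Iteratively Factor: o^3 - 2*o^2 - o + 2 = (o - 1)*(o^2 - o - 2) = (o - 2)*(o - 1)*(o + 1)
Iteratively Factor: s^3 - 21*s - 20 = (s - 5)*(s^2 + 5*s + 4) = (s - 5)*(s + 1)*(s + 4)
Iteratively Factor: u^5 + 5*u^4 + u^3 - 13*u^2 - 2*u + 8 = (u - 1)*(u^4 + 6*u^3 + 7*u^2 - 6*u - 8) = (u - 1)*(u + 2)*(u^3 + 4*u^2 - u - 4) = (u - 1)^2*(u + 2)*(u^2 + 5*u + 4) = (u - 1)^2*(u + 2)*(u + 4)*(u + 1)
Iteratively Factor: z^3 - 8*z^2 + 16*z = (z - 4)*(z^2 - 4*z) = (z - 4)^2*(z)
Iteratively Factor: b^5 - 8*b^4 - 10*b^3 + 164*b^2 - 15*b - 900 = (b - 5)*(b^4 - 3*b^3 - 25*b^2 + 39*b + 180) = (b - 5)^2*(b^3 + 2*b^2 - 15*b - 36) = (b - 5)^2*(b + 3)*(b^2 - b - 12) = (b - 5)^2*(b - 4)*(b + 3)*(b + 3)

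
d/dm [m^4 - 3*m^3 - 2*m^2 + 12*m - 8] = 4*m^3 - 9*m^2 - 4*m + 12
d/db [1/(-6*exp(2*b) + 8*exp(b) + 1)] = (12*exp(b) - 8)*exp(b)/(-6*exp(2*b) + 8*exp(b) + 1)^2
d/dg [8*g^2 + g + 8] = 16*g + 1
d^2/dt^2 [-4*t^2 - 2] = -8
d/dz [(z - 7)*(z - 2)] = 2*z - 9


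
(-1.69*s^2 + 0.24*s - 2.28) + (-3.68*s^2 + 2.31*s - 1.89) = -5.37*s^2 + 2.55*s - 4.17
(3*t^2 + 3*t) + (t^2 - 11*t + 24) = 4*t^2 - 8*t + 24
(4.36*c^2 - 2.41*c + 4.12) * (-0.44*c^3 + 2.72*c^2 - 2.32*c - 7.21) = -1.9184*c^5 + 12.9196*c^4 - 18.4832*c^3 - 14.638*c^2 + 7.8177*c - 29.7052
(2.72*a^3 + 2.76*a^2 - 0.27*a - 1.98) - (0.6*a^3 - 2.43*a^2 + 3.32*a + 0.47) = 2.12*a^3 + 5.19*a^2 - 3.59*a - 2.45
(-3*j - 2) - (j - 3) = 1 - 4*j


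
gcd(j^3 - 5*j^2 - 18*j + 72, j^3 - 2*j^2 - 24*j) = j^2 - 2*j - 24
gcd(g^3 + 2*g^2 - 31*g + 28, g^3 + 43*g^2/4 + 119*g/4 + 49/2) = g + 7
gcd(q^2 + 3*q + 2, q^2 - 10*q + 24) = 1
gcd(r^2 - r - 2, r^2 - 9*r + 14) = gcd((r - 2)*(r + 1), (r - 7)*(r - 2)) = r - 2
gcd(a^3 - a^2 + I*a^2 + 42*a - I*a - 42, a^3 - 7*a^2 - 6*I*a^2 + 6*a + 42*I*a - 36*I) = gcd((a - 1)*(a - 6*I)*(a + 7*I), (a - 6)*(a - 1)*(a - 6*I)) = a^2 + a*(-1 - 6*I) + 6*I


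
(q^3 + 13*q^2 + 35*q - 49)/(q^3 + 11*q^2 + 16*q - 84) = (q^2 + 6*q - 7)/(q^2 + 4*q - 12)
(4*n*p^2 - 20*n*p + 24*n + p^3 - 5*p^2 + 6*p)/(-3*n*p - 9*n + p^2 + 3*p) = (-4*n*p^2 + 20*n*p - 24*n - p^3 + 5*p^2 - 6*p)/(3*n*p + 9*n - p^2 - 3*p)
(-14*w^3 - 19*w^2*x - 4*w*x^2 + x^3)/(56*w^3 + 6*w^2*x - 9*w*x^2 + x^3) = (w + x)/(-4*w + x)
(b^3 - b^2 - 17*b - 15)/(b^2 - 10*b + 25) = (b^2 + 4*b + 3)/(b - 5)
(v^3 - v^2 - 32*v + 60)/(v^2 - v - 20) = (v^2 + 4*v - 12)/(v + 4)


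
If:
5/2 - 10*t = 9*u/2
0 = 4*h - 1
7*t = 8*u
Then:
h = 1/4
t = 40/223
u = 35/223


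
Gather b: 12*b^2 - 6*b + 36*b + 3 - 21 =12*b^2 + 30*b - 18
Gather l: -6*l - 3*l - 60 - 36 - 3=-9*l - 99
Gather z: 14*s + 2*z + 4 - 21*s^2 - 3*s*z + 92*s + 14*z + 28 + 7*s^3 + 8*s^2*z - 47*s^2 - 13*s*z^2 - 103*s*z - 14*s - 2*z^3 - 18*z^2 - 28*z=7*s^3 - 68*s^2 + 92*s - 2*z^3 + z^2*(-13*s - 18) + z*(8*s^2 - 106*s - 12) + 32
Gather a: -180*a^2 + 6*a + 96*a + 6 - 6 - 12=-180*a^2 + 102*a - 12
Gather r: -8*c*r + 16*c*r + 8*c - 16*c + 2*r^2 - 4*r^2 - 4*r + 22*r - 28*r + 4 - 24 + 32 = -8*c - 2*r^2 + r*(8*c - 10) + 12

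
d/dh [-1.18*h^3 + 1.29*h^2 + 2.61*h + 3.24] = -3.54*h^2 + 2.58*h + 2.61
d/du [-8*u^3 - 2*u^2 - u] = -24*u^2 - 4*u - 1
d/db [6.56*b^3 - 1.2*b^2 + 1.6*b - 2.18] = 19.68*b^2 - 2.4*b + 1.6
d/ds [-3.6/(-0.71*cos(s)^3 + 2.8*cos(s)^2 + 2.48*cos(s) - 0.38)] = (7.668*cos(s)^2 - 20.16*cos(s) - 8.928)*sin(s)/(0.71*cos(s)^3 - 2.8*cos(s)^2 - 2.48*cos(s) + 0.38)^2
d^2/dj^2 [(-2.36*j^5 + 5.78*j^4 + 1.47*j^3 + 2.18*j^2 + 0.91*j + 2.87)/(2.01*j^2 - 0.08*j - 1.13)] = (-57.2078159999999*j^7 + 52.775364*j^6 + 90.727032*j^5 - 84.947052*j^4 - 37.15898*j^3 + 188.642238*j^2 + 20.89458*j + 18.476754)/(8.120601*j^6 - 0.969624*j^5 - 13.657347*j^4 + 1.089712*j^3 + 7.678011*j^2 - 0.306456*j - 1.442897)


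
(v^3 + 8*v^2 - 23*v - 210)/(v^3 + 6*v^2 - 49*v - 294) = (v - 5)/(v - 7)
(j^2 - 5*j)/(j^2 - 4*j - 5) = j/(j + 1)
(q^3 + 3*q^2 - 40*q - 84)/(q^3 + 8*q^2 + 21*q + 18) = (q^2 + q - 42)/(q^2 + 6*q + 9)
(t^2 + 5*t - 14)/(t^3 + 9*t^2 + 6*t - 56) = 1/(t + 4)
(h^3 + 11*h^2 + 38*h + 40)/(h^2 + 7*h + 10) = h + 4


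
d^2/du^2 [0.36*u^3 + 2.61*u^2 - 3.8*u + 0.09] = 2.16*u + 5.22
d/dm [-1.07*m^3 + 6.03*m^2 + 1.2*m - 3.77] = -3.21*m^2 + 12.06*m + 1.2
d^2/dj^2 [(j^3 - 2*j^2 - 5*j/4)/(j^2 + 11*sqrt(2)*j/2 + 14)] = 2*(44*sqrt(2)*j^3 + 181*j^3 + 336*j^2 + 924*sqrt(2)*j^2 + 2562*j - 1568 + 385*sqrt(2))/(4*j^6 + 66*sqrt(2)*j^5 + 894*j^4 + 3179*sqrt(2)*j^3 + 12516*j^2 + 12936*sqrt(2)*j + 10976)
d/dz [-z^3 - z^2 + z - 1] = -3*z^2 - 2*z + 1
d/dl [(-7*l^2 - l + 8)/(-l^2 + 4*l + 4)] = (-29*l^2 - 40*l - 36)/(l^4 - 8*l^3 + 8*l^2 + 32*l + 16)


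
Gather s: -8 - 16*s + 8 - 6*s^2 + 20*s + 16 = -6*s^2 + 4*s + 16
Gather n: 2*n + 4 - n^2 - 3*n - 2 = -n^2 - n + 2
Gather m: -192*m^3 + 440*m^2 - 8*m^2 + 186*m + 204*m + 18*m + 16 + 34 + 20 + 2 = -192*m^3 + 432*m^2 + 408*m + 72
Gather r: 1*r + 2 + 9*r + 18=10*r + 20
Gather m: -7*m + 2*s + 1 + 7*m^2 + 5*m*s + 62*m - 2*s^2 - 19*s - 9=7*m^2 + m*(5*s + 55) - 2*s^2 - 17*s - 8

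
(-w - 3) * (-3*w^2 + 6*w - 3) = 3*w^3 + 3*w^2 - 15*w + 9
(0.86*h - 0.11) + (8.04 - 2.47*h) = 7.93 - 1.61*h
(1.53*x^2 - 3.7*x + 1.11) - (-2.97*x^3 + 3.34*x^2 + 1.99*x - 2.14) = 2.97*x^3 - 1.81*x^2 - 5.69*x + 3.25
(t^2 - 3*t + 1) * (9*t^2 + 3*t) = 9*t^4 - 24*t^3 + 3*t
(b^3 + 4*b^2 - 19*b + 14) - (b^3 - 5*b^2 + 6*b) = 9*b^2 - 25*b + 14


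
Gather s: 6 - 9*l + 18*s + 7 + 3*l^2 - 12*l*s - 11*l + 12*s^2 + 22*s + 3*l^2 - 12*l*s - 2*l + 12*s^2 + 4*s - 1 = 6*l^2 - 22*l + 24*s^2 + s*(44 - 24*l) + 12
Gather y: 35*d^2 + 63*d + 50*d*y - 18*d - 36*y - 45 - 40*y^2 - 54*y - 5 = 35*d^2 + 45*d - 40*y^2 + y*(50*d - 90) - 50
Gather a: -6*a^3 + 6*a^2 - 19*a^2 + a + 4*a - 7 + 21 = -6*a^3 - 13*a^2 + 5*a + 14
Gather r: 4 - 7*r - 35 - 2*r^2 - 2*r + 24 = -2*r^2 - 9*r - 7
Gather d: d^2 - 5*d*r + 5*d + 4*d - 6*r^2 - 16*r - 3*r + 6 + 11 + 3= d^2 + d*(9 - 5*r) - 6*r^2 - 19*r + 20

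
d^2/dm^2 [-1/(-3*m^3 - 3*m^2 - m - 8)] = 2*(-3*(3*m + 1)*(3*m^3 + 3*m^2 + m + 8) + (9*m^2 + 6*m + 1)^2)/(3*m^3 + 3*m^2 + m + 8)^3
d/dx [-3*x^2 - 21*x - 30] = -6*x - 21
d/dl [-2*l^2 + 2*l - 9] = 2 - 4*l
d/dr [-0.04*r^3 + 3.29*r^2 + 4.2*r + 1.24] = -0.12*r^2 + 6.58*r + 4.2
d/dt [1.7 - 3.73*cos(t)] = 3.73*sin(t)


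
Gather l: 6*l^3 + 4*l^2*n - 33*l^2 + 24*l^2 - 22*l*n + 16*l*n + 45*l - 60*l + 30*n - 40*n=6*l^3 + l^2*(4*n - 9) + l*(-6*n - 15) - 10*n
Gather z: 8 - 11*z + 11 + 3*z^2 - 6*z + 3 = 3*z^2 - 17*z + 22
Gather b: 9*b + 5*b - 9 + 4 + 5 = 14*b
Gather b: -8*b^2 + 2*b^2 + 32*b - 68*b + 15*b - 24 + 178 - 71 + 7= -6*b^2 - 21*b + 90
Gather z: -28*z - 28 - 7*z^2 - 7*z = -7*z^2 - 35*z - 28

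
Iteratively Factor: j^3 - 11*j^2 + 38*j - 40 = (j - 5)*(j^2 - 6*j + 8) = (j - 5)*(j - 4)*(j - 2)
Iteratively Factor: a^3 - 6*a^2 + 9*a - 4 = (a - 1)*(a^2 - 5*a + 4) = (a - 4)*(a - 1)*(a - 1)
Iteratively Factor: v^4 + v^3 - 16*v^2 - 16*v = (v + 1)*(v^3 - 16*v) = (v - 4)*(v + 1)*(v^2 + 4*v) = v*(v - 4)*(v + 1)*(v + 4)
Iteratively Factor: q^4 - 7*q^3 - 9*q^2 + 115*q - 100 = (q - 5)*(q^3 - 2*q^2 - 19*q + 20) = (q - 5)^2*(q^2 + 3*q - 4) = (q - 5)^2*(q - 1)*(q + 4)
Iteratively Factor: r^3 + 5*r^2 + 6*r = (r + 3)*(r^2 + 2*r) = r*(r + 3)*(r + 2)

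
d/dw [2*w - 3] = 2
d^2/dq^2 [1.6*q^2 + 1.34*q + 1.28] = 3.20000000000000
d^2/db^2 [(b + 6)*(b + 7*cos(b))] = -7*(b + 6)*cos(b) - 14*sin(b) + 2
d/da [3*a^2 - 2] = 6*a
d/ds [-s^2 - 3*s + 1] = -2*s - 3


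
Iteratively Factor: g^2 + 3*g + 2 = (g + 1)*(g + 2)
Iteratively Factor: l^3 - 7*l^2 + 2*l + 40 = (l + 2)*(l^2 - 9*l + 20) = (l - 5)*(l + 2)*(l - 4)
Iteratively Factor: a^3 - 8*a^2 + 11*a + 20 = (a - 4)*(a^2 - 4*a - 5) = (a - 5)*(a - 4)*(a + 1)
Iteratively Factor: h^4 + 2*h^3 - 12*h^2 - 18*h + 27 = (h + 3)*(h^3 - h^2 - 9*h + 9) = (h - 3)*(h + 3)*(h^2 + 2*h - 3) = (h - 3)*(h + 3)^2*(h - 1)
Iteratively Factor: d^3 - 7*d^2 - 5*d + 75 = (d - 5)*(d^2 - 2*d - 15) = (d - 5)^2*(d + 3)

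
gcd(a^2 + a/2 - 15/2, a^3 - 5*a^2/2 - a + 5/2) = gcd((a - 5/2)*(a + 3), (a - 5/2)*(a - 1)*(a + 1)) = a - 5/2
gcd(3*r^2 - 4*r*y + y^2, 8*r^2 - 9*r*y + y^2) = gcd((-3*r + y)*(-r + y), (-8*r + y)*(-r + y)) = -r + y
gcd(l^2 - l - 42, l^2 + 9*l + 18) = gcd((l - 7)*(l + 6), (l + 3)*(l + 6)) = l + 6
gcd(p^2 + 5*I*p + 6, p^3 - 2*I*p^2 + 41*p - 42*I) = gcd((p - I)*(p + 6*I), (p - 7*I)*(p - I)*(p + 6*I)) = p^2 + 5*I*p + 6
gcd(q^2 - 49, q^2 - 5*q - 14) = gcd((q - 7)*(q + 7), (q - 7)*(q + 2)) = q - 7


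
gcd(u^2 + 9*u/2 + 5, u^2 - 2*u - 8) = u + 2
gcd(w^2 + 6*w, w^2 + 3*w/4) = w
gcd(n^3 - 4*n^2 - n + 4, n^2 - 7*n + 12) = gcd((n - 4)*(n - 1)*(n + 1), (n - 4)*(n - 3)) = n - 4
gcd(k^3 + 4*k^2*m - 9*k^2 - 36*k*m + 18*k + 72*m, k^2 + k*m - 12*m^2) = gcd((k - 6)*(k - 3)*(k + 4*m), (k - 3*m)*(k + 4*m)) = k + 4*m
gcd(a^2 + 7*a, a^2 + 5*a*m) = a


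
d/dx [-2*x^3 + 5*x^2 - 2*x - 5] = -6*x^2 + 10*x - 2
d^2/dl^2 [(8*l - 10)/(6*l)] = -10/(3*l^3)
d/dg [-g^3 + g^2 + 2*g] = -3*g^2 + 2*g + 2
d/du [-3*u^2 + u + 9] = 1 - 6*u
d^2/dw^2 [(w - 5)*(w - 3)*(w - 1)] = 6*w - 18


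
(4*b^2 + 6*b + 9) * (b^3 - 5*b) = 4*b^5 + 6*b^4 - 11*b^3 - 30*b^2 - 45*b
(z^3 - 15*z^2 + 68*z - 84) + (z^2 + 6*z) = z^3 - 14*z^2 + 74*z - 84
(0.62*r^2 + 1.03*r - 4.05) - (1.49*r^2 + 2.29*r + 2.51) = -0.87*r^2 - 1.26*r - 6.56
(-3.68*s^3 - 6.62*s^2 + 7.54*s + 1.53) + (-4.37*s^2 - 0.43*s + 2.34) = -3.68*s^3 - 10.99*s^2 + 7.11*s + 3.87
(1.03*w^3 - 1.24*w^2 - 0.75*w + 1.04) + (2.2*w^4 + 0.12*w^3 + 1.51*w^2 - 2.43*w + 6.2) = 2.2*w^4 + 1.15*w^3 + 0.27*w^2 - 3.18*w + 7.24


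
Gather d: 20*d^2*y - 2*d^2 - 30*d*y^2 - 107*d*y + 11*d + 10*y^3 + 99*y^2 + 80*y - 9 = d^2*(20*y - 2) + d*(-30*y^2 - 107*y + 11) + 10*y^3 + 99*y^2 + 80*y - 9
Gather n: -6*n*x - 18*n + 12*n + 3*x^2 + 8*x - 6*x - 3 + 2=n*(-6*x - 6) + 3*x^2 + 2*x - 1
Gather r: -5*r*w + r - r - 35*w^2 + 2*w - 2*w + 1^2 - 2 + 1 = -5*r*w - 35*w^2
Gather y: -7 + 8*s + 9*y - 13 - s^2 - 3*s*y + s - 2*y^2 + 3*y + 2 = -s^2 + 9*s - 2*y^2 + y*(12 - 3*s) - 18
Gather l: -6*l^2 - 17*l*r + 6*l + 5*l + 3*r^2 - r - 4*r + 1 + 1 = -6*l^2 + l*(11 - 17*r) + 3*r^2 - 5*r + 2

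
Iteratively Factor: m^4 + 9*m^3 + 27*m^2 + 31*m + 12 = (m + 1)*(m^3 + 8*m^2 + 19*m + 12) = (m + 1)^2*(m^2 + 7*m + 12) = (m + 1)^2*(m + 4)*(m + 3)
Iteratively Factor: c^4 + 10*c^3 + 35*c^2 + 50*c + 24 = (c + 4)*(c^3 + 6*c^2 + 11*c + 6) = (c + 3)*(c + 4)*(c^2 + 3*c + 2) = (c + 1)*(c + 3)*(c + 4)*(c + 2)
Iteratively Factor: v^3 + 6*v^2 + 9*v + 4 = (v + 1)*(v^2 + 5*v + 4) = (v + 1)*(v + 4)*(v + 1)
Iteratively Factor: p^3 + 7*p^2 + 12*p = (p + 4)*(p^2 + 3*p) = p*(p + 4)*(p + 3)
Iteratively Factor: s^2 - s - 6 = (s - 3)*(s + 2)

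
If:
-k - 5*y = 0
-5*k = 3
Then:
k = -3/5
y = 3/25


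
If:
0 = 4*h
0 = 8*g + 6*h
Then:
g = 0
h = 0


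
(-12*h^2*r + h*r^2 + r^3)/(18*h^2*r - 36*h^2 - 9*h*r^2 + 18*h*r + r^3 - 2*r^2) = r*(4*h + r)/(-6*h*r + 12*h + r^2 - 2*r)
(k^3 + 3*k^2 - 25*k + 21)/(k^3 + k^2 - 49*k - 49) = (k^2 - 4*k + 3)/(k^2 - 6*k - 7)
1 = 1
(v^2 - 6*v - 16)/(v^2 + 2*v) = (v - 8)/v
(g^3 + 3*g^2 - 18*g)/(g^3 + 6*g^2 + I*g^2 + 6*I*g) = (g - 3)/(g + I)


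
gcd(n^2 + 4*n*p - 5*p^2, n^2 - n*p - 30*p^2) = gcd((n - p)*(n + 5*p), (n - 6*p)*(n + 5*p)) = n + 5*p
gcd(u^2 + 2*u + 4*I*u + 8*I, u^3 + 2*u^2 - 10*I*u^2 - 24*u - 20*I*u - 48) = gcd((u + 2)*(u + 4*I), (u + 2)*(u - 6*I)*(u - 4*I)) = u + 2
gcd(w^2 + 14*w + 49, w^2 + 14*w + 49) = w^2 + 14*w + 49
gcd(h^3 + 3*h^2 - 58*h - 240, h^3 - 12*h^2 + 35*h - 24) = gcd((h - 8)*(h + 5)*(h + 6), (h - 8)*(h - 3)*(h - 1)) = h - 8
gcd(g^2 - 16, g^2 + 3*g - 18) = 1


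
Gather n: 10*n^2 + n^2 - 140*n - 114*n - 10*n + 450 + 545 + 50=11*n^2 - 264*n + 1045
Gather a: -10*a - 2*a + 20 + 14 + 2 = 36 - 12*a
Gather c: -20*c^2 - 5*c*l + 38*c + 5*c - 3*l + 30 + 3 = -20*c^2 + c*(43 - 5*l) - 3*l + 33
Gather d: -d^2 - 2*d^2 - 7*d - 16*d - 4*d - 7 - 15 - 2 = -3*d^2 - 27*d - 24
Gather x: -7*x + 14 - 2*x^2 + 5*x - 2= -2*x^2 - 2*x + 12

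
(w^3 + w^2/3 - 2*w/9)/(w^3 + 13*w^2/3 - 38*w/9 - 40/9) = w*(3*w - 1)/(3*w^2 + 11*w - 20)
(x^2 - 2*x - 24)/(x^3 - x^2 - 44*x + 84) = (x + 4)/(x^2 + 5*x - 14)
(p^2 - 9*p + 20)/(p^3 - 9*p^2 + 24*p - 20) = (p - 4)/(p^2 - 4*p + 4)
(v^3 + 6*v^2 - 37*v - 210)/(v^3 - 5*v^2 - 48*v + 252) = (v + 5)/(v - 6)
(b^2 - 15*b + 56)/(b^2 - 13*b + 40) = (b - 7)/(b - 5)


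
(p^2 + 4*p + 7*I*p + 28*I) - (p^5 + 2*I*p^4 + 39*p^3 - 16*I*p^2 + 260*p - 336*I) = -p^5 - 2*I*p^4 - 39*p^3 + p^2 + 16*I*p^2 - 256*p + 7*I*p + 364*I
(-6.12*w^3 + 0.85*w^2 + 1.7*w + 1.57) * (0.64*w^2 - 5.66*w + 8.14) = -3.9168*w^5 + 35.1832*w^4 - 53.5398*w^3 - 1.6982*w^2 + 4.9518*w + 12.7798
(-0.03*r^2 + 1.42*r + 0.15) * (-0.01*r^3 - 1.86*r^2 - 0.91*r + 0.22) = 0.0003*r^5 + 0.0416*r^4 - 2.6154*r^3 - 1.5778*r^2 + 0.1759*r + 0.033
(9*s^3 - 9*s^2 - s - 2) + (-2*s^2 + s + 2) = 9*s^3 - 11*s^2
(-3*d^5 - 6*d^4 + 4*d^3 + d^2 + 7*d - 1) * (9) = -27*d^5 - 54*d^4 + 36*d^3 + 9*d^2 + 63*d - 9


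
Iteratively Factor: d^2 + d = (d)*(d + 1)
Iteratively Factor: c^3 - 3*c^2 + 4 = (c - 2)*(c^2 - c - 2) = (c - 2)^2*(c + 1)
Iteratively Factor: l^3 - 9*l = (l - 3)*(l^2 + 3*l) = (l - 3)*(l + 3)*(l)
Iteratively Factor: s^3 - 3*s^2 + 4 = (s + 1)*(s^2 - 4*s + 4) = (s - 2)*(s + 1)*(s - 2)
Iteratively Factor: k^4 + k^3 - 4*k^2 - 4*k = (k - 2)*(k^3 + 3*k^2 + 2*k) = (k - 2)*(k + 2)*(k^2 + k) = (k - 2)*(k + 1)*(k + 2)*(k)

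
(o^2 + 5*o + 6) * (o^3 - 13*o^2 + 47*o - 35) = o^5 - 8*o^4 - 12*o^3 + 122*o^2 + 107*o - 210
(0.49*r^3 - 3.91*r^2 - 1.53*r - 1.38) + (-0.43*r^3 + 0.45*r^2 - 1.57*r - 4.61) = 0.06*r^3 - 3.46*r^2 - 3.1*r - 5.99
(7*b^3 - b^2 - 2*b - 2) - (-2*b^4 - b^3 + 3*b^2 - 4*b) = 2*b^4 + 8*b^3 - 4*b^2 + 2*b - 2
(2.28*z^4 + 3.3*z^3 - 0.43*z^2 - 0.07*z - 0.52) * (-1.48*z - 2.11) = -3.3744*z^5 - 9.6948*z^4 - 6.3266*z^3 + 1.0109*z^2 + 0.9173*z + 1.0972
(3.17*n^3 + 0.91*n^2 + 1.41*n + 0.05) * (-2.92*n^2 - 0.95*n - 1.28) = -9.2564*n^5 - 5.6687*n^4 - 9.0393*n^3 - 2.6503*n^2 - 1.8523*n - 0.064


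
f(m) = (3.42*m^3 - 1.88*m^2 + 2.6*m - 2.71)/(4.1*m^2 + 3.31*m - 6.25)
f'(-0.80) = -2.58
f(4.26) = 2.90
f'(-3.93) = 0.27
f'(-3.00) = -0.81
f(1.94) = 1.30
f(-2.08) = -10.22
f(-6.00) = -6.79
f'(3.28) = 0.71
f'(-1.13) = -7.62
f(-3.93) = -5.66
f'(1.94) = 0.58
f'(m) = (-8.2*m - 3.31)*(3.42*m^3 - 1.88*m^2 + 2.6*m - 2.71)/(4.1*m^2 + 3.31*m - 6.25)^2 + (10.26*m^2 - 3.76*m + 2.6)/(4.1*m^2 + 3.31*m - 6.25)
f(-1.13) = 2.73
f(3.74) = 2.51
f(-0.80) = 1.23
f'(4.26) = 0.75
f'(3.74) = 0.73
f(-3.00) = -5.78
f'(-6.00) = 0.68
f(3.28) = 2.18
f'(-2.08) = -18.60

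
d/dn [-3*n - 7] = -3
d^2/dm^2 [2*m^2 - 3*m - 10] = 4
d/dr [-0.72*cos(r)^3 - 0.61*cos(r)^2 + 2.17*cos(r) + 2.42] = (2.16*cos(r)^2 + 1.22*cos(r) - 2.17)*sin(r)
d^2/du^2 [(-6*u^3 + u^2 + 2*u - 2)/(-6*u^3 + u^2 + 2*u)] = 4*(216*u^4 - 48*u^3 - 33*u^2 + 6*u + 4)/(u^3*(216*u^6 - 108*u^5 - 198*u^4 + 71*u^3 + 66*u^2 - 12*u - 8))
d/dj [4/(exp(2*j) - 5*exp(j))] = 4*(5 - 2*exp(j))*exp(-j)/(exp(j) - 5)^2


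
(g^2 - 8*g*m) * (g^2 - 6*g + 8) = g^4 - 8*g^3*m - 6*g^3 + 48*g^2*m + 8*g^2 - 64*g*m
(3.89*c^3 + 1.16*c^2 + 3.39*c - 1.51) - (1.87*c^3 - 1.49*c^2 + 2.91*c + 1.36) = 2.02*c^3 + 2.65*c^2 + 0.48*c - 2.87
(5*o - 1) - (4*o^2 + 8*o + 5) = -4*o^2 - 3*o - 6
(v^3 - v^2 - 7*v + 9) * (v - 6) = v^4 - 7*v^3 - v^2 + 51*v - 54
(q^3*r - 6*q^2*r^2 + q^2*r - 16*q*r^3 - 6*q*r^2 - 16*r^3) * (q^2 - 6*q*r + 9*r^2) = q^5*r - 12*q^4*r^2 + q^4*r + 29*q^3*r^3 - 12*q^3*r^2 + 42*q^2*r^4 + 29*q^2*r^3 - 144*q*r^5 + 42*q*r^4 - 144*r^5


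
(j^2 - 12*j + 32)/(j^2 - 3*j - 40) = (j - 4)/(j + 5)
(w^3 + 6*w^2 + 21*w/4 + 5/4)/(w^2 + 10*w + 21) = (4*w^3 + 24*w^2 + 21*w + 5)/(4*(w^2 + 10*w + 21))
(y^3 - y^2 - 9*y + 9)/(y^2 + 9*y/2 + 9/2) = 2*(y^2 - 4*y + 3)/(2*y + 3)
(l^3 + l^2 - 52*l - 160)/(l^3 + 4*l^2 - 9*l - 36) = (l^2 - 3*l - 40)/(l^2 - 9)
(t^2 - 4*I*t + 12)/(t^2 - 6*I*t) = (t + 2*I)/t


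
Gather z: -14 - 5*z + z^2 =z^2 - 5*z - 14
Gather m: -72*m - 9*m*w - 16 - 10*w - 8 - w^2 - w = m*(-9*w - 72) - w^2 - 11*w - 24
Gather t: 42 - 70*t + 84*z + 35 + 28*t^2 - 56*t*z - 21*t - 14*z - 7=28*t^2 + t*(-56*z - 91) + 70*z + 70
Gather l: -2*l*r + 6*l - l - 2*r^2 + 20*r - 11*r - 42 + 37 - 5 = l*(5 - 2*r) - 2*r^2 + 9*r - 10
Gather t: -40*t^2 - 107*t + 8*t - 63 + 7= -40*t^2 - 99*t - 56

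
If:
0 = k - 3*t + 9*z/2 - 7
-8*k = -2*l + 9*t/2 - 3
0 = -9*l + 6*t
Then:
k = 187/163 - 171*z/326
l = 144*z/163 - 212/163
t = 216*z/163 - 318/163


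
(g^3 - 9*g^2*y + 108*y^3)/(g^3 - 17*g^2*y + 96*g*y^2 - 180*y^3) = (-g - 3*y)/(-g + 5*y)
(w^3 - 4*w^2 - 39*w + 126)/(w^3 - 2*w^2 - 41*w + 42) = (w - 3)/(w - 1)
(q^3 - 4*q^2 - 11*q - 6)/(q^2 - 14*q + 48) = (q^2 + 2*q + 1)/(q - 8)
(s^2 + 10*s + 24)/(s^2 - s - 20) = (s + 6)/(s - 5)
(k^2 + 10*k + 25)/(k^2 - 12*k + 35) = (k^2 + 10*k + 25)/(k^2 - 12*k + 35)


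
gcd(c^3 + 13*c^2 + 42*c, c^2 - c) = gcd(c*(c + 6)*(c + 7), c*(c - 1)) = c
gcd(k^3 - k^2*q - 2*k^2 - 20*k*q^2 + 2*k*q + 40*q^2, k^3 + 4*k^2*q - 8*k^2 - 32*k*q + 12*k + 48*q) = k^2 + 4*k*q - 2*k - 8*q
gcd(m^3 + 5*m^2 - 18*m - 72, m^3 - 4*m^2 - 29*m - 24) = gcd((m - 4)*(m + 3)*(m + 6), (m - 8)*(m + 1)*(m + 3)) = m + 3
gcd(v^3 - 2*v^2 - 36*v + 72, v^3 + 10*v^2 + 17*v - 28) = 1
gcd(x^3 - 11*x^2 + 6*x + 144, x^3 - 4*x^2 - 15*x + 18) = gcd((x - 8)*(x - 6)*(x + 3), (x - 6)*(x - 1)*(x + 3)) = x^2 - 3*x - 18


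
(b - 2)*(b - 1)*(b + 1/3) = b^3 - 8*b^2/3 + b + 2/3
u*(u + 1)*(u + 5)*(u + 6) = u^4 + 12*u^3 + 41*u^2 + 30*u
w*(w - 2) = w^2 - 2*w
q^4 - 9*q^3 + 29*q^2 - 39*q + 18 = (q - 3)^2*(q - 2)*(q - 1)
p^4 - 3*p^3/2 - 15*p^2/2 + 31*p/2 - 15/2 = (p - 5/2)*(p - 1)^2*(p + 3)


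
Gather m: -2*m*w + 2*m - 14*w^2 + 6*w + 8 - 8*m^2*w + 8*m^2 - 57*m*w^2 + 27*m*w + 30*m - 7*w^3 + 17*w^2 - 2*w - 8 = m^2*(8 - 8*w) + m*(-57*w^2 + 25*w + 32) - 7*w^3 + 3*w^2 + 4*w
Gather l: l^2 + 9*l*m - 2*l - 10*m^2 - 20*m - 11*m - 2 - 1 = l^2 + l*(9*m - 2) - 10*m^2 - 31*m - 3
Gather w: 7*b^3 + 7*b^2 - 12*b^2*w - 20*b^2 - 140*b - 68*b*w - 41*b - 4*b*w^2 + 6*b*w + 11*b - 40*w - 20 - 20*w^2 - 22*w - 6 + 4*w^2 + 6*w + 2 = 7*b^3 - 13*b^2 - 170*b + w^2*(-4*b - 16) + w*(-12*b^2 - 62*b - 56) - 24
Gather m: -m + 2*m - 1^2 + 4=m + 3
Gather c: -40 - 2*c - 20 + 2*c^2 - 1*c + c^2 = 3*c^2 - 3*c - 60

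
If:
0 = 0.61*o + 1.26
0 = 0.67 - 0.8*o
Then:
No Solution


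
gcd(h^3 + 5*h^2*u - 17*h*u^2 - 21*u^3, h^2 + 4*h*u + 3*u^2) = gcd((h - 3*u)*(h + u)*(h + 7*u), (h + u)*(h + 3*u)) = h + u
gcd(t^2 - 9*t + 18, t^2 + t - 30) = 1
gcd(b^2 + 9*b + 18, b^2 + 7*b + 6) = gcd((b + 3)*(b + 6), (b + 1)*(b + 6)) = b + 6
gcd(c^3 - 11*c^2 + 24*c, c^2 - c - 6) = c - 3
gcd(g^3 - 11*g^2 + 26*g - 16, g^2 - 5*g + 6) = g - 2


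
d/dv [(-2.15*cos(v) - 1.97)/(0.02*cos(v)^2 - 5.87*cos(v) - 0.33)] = (-0.043*cos(v)^2 - 0.0787999999999993*cos(v) + 10.8544)*sin(v)/(0.0004*cos(v)^4 - 0.2348*cos(v)^3 + 34.4437*cos(v)^2 + 3.8742*cos(v) + 0.1089)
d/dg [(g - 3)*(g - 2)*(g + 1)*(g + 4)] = 4*g^3 - 30*g + 10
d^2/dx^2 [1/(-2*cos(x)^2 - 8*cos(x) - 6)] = (4*sin(x)^4 - 6*sin(x)^2 - 27*cos(x) + 3*cos(3*x) - 24)/(2*(cos(x) + 1)^3*(cos(x) + 3)^3)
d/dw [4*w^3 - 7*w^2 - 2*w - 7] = 12*w^2 - 14*w - 2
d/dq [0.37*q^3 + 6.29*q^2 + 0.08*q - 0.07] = 1.11*q^2 + 12.58*q + 0.08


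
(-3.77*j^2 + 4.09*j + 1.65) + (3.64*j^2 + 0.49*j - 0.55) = -0.13*j^2 + 4.58*j + 1.1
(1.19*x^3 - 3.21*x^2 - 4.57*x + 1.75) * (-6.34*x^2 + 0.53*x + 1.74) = -7.5446*x^5 + 20.9821*x^4 + 29.3431*x^3 - 19.1025*x^2 - 7.0243*x + 3.045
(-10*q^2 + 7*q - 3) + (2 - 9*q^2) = -19*q^2 + 7*q - 1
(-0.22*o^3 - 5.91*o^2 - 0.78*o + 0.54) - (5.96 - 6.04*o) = -0.22*o^3 - 5.91*o^2 + 5.26*o - 5.42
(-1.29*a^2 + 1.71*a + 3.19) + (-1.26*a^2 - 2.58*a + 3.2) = -2.55*a^2 - 0.87*a + 6.39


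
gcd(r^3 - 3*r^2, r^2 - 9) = r - 3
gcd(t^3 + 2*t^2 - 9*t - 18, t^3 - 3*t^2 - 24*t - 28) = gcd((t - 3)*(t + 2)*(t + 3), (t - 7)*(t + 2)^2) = t + 2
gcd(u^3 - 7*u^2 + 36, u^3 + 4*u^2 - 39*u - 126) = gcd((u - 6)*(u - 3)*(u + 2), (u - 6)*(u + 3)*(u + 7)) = u - 6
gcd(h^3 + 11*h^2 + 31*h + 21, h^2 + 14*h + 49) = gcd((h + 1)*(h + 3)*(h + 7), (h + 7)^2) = h + 7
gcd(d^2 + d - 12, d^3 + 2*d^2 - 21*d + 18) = d - 3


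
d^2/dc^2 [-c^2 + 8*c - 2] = -2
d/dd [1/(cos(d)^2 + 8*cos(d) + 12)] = 2*(cos(d) + 4)*sin(d)/(cos(d)^2 + 8*cos(d) + 12)^2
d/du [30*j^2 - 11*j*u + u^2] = -11*j + 2*u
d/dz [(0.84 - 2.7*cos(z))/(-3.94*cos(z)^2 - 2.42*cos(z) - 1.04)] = (10.638*cos(z)^2 - 6.6192*cos(z) - 4.8408)*sin(z)/(15.5236*cos(z)^4 + 19.0696*cos(z)^3 + 14.0516*cos(z)^2 + 5.0336*cos(z) + 1.0816)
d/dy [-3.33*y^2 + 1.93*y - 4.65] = 1.93 - 6.66*y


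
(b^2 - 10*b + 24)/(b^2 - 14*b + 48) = (b - 4)/(b - 8)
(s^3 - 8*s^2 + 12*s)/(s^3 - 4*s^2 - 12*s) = (s - 2)/(s + 2)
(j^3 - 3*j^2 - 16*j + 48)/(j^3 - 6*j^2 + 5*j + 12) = (j + 4)/(j + 1)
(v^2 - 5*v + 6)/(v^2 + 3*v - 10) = (v - 3)/(v + 5)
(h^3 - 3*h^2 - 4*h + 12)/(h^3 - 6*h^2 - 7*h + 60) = (h^3 - 3*h^2 - 4*h + 12)/(h^3 - 6*h^2 - 7*h + 60)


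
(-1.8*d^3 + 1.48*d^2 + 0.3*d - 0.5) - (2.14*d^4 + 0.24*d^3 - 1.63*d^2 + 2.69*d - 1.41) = -2.14*d^4 - 2.04*d^3 + 3.11*d^2 - 2.39*d + 0.91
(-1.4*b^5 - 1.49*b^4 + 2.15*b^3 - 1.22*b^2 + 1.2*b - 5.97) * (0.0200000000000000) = -0.028*b^5 - 0.0298*b^4 + 0.043*b^3 - 0.0244*b^2 + 0.024*b - 0.1194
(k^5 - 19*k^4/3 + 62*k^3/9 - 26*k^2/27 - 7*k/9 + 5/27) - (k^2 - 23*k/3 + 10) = k^5 - 19*k^4/3 + 62*k^3/9 - 53*k^2/27 + 62*k/9 - 265/27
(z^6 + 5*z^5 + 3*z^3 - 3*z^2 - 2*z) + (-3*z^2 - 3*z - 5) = z^6 + 5*z^5 + 3*z^3 - 6*z^2 - 5*z - 5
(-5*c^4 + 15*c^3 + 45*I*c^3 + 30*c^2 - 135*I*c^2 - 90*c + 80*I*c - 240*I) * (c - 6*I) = -5*c^5 + 15*c^4 + 75*I*c^4 + 300*c^3 - 225*I*c^3 - 900*c^2 - 100*I*c^2 + 480*c + 300*I*c - 1440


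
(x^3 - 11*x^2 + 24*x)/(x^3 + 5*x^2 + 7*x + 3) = x*(x^2 - 11*x + 24)/(x^3 + 5*x^2 + 7*x + 3)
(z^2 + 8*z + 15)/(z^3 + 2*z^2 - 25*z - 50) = (z + 3)/(z^2 - 3*z - 10)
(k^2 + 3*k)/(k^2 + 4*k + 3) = k/(k + 1)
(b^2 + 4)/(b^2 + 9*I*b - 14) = (b - 2*I)/(b + 7*I)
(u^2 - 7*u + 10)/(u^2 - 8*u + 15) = (u - 2)/(u - 3)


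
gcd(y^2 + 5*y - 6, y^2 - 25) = 1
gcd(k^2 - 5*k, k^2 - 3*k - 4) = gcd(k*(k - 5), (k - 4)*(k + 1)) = 1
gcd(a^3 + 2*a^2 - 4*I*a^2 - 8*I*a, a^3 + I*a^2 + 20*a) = a^2 - 4*I*a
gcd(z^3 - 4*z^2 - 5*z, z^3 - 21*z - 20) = z^2 - 4*z - 5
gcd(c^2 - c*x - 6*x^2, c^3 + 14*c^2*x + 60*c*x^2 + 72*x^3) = c + 2*x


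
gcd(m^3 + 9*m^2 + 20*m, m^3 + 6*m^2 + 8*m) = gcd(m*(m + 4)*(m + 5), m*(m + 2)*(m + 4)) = m^2 + 4*m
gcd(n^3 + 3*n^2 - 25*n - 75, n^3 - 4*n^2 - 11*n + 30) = n^2 - 2*n - 15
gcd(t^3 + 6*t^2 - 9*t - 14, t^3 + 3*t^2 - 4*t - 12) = t - 2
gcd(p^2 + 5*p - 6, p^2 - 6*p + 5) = p - 1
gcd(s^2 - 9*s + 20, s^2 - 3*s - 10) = s - 5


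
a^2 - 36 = (a - 6)*(a + 6)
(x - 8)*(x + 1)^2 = x^3 - 6*x^2 - 15*x - 8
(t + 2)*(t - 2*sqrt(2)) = t^2 - 2*sqrt(2)*t + 2*t - 4*sqrt(2)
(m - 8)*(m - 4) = m^2 - 12*m + 32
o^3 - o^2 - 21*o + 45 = (o - 3)^2*(o + 5)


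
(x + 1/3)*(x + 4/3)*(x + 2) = x^3 + 11*x^2/3 + 34*x/9 + 8/9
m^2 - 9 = (m - 3)*(m + 3)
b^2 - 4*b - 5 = (b - 5)*(b + 1)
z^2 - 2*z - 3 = (z - 3)*(z + 1)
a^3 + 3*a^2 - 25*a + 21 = (a - 3)*(a - 1)*(a + 7)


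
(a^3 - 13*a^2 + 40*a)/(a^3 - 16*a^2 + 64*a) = (a - 5)/(a - 8)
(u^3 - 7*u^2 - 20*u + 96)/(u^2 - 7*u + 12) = (u^2 - 4*u - 32)/(u - 4)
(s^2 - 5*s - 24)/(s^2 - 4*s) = (s^2 - 5*s - 24)/(s*(s - 4))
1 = 1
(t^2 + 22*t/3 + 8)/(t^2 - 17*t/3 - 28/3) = (t + 6)/(t - 7)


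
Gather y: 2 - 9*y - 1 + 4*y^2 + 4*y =4*y^2 - 5*y + 1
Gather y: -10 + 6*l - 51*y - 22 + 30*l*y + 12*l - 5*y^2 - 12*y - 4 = 18*l - 5*y^2 + y*(30*l - 63) - 36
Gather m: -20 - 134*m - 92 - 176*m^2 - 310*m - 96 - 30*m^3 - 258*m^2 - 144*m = -30*m^3 - 434*m^2 - 588*m - 208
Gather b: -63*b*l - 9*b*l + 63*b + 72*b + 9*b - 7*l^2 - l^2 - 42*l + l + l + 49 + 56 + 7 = b*(144 - 72*l) - 8*l^2 - 40*l + 112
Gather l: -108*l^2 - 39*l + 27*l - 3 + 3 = -108*l^2 - 12*l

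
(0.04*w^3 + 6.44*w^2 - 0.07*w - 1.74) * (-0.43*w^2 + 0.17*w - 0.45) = -0.0172*w^5 - 2.7624*w^4 + 1.1069*w^3 - 2.1617*w^2 - 0.2643*w + 0.783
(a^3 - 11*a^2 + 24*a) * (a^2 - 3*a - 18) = a^5 - 14*a^4 + 39*a^3 + 126*a^2 - 432*a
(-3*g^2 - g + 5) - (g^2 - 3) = -4*g^2 - g + 8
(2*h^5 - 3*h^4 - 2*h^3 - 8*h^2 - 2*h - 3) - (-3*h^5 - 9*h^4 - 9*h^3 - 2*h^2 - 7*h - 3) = 5*h^5 + 6*h^4 + 7*h^3 - 6*h^2 + 5*h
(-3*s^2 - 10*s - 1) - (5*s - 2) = -3*s^2 - 15*s + 1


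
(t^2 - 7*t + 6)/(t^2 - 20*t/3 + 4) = 3*(t - 1)/(3*t - 2)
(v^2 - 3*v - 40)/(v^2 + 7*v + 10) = (v - 8)/(v + 2)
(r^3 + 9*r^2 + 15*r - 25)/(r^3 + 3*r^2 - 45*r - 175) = (r - 1)/(r - 7)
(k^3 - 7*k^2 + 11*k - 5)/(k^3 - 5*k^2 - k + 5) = (k - 1)/(k + 1)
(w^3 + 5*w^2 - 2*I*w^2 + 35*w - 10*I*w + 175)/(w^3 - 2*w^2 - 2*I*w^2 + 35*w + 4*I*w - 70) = (w + 5)/(w - 2)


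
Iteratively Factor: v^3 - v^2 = (v)*(v^2 - v) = v*(v - 1)*(v)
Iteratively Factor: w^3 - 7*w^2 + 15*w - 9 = (w - 3)*(w^2 - 4*w + 3) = (w - 3)^2*(w - 1)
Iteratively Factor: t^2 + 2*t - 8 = (t + 4)*(t - 2)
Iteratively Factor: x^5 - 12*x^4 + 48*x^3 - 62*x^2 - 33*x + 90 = (x - 2)*(x^4 - 10*x^3 + 28*x^2 - 6*x - 45) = (x - 5)*(x - 2)*(x^3 - 5*x^2 + 3*x + 9) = (x - 5)*(x - 2)*(x + 1)*(x^2 - 6*x + 9) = (x - 5)*(x - 3)*(x - 2)*(x + 1)*(x - 3)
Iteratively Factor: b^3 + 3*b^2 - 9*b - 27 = (b + 3)*(b^2 - 9) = (b - 3)*(b + 3)*(b + 3)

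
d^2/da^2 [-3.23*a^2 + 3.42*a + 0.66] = -6.46000000000000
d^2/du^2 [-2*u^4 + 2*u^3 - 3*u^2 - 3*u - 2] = -24*u^2 + 12*u - 6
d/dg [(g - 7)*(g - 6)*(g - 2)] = 3*g^2 - 30*g + 68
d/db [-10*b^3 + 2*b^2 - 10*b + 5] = -30*b^2 + 4*b - 10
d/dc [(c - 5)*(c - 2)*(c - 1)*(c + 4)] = 4*c^3 - 12*c^2 - 30*c + 58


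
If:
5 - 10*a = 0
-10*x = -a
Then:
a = 1/2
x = 1/20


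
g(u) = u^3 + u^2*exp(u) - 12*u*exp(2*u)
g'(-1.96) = 12.21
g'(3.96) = -293264.45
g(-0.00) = 0.00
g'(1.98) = -3053.42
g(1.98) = -1210.23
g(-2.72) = -19.49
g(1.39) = -258.42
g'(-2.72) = 22.56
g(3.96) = -129879.45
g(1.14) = -128.20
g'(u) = u^2*exp(u) + 3*u^2 - 24*u*exp(2*u) + 2*u*exp(u) - 12*exp(2*u)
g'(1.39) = -706.44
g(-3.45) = -40.64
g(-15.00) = -3375.00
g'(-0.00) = -12.00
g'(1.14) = -369.72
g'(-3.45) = 35.94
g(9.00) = -7090619588.03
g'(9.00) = -14969670515.00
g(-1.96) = -6.52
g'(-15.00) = 675.00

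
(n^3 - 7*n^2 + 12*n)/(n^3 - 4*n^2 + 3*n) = (n - 4)/(n - 1)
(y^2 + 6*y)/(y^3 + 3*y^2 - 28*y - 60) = y/(y^2 - 3*y - 10)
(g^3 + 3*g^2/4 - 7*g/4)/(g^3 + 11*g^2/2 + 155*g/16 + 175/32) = 8*g*(g - 1)/(8*g^2 + 30*g + 25)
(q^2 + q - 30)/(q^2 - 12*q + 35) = (q + 6)/(q - 7)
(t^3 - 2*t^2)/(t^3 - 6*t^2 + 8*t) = t/(t - 4)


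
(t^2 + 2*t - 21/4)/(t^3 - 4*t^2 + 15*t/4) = (2*t + 7)/(t*(2*t - 5))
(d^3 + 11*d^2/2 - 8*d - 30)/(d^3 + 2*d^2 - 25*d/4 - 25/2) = 2*(d + 6)/(2*d + 5)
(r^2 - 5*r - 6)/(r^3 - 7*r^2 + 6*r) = (r + 1)/(r*(r - 1))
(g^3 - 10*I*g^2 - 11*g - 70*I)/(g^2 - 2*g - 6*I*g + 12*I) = (g^3 - 10*I*g^2 - 11*g - 70*I)/(g^2 - 2*g - 6*I*g + 12*I)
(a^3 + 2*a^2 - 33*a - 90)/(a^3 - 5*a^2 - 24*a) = (a^2 - a - 30)/(a*(a - 8))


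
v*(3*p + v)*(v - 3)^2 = 3*p*v^3 - 18*p*v^2 + 27*p*v + v^4 - 6*v^3 + 9*v^2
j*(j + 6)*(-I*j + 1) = -I*j^3 + j^2 - 6*I*j^2 + 6*j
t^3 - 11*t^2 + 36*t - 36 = (t - 6)*(t - 3)*(t - 2)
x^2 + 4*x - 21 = (x - 3)*(x + 7)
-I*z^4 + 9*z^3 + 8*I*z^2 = z^2*(z + 8*I)*(-I*z + 1)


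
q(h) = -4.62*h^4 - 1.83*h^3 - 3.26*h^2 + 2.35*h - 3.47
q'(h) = -18.48*h^3 - 5.49*h^2 - 6.52*h + 2.35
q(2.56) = -247.95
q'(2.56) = -360.36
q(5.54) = -4753.58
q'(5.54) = -3344.45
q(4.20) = -1624.29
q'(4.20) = -1491.02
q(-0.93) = -10.46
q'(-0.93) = 18.53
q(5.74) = -5458.69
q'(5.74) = -3710.88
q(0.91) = -8.58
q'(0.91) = -22.06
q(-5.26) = -3376.30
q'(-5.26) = 2574.17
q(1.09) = -13.67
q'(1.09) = -35.21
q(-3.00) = -364.67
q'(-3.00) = 471.46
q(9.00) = -31892.27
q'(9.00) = -13972.94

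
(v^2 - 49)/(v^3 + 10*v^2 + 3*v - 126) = (v - 7)/(v^2 + 3*v - 18)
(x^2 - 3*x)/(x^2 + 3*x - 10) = x*(x - 3)/(x^2 + 3*x - 10)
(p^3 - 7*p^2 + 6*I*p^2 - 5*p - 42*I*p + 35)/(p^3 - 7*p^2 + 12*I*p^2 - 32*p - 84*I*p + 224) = (p^2 + 6*I*p - 5)/(p^2 + 12*I*p - 32)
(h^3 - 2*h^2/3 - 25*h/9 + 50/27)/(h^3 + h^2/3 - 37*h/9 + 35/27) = (9*h^2 + 9*h - 10)/(9*h^2 + 18*h - 7)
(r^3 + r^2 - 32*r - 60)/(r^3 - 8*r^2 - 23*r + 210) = (r + 2)/(r - 7)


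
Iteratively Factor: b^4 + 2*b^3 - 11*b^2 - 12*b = (b + 1)*(b^3 + b^2 - 12*b) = (b - 3)*(b + 1)*(b^2 + 4*b) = b*(b - 3)*(b + 1)*(b + 4)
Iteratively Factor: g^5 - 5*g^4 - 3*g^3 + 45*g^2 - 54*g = (g + 3)*(g^4 - 8*g^3 + 21*g^2 - 18*g) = (g - 3)*(g + 3)*(g^3 - 5*g^2 + 6*g) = (g - 3)*(g - 2)*(g + 3)*(g^2 - 3*g) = (g - 3)^2*(g - 2)*(g + 3)*(g)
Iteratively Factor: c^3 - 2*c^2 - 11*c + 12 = (c - 1)*(c^2 - c - 12) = (c - 4)*(c - 1)*(c + 3)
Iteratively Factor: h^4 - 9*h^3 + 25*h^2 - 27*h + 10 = (h - 2)*(h^3 - 7*h^2 + 11*h - 5) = (h - 5)*(h - 2)*(h^2 - 2*h + 1) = (h - 5)*(h - 2)*(h - 1)*(h - 1)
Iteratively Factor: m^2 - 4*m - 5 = (m - 5)*(m + 1)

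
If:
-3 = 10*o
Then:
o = -3/10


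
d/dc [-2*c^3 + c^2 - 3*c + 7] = -6*c^2 + 2*c - 3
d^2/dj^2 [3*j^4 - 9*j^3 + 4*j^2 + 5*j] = 36*j^2 - 54*j + 8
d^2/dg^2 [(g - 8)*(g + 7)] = 2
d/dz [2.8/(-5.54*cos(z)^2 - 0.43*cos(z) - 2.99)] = -(31.024*cos(z) + 1.204)*sin(z)/(5.54*cos(z)^2 + 0.43*cos(z) + 2.99)^2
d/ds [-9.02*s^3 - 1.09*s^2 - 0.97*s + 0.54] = -27.06*s^2 - 2.18*s - 0.97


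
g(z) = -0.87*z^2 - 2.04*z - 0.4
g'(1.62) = -4.86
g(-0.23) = 0.02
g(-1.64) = 0.61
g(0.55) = -1.79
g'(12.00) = -22.92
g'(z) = -1.74*z - 2.04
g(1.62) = -5.99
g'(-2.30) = 1.96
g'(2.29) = -6.02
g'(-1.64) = 0.81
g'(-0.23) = -1.64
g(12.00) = -150.16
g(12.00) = -150.16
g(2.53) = -11.13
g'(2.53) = -6.44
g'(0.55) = -3.00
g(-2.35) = -0.41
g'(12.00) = -22.92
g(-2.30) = -0.31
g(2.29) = -9.63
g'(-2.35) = 2.05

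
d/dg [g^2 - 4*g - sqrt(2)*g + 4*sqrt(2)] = 2*g - 4 - sqrt(2)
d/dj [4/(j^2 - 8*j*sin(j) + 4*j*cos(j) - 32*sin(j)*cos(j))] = 8*(2*j*sin(j) + 4*j*cos(j) - j + 4*sin(j) - 2*cos(j) + 16*cos(2*j))/((j - 8*sin(j))^2*(j + 4*cos(j))^2)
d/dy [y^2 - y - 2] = 2*y - 1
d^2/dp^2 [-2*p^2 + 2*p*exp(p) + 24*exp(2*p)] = 2*p*exp(p) + 96*exp(2*p) + 4*exp(p) - 4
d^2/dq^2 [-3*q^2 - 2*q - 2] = -6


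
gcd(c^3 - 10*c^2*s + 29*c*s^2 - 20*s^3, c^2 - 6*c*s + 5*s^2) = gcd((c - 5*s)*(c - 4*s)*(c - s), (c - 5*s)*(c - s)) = c^2 - 6*c*s + 5*s^2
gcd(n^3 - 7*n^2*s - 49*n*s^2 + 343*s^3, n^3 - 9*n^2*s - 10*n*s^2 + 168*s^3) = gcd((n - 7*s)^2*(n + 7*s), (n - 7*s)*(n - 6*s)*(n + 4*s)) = -n + 7*s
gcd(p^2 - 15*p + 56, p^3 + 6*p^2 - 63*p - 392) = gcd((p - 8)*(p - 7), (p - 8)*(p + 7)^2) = p - 8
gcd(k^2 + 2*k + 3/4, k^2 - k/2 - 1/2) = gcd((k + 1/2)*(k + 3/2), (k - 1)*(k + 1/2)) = k + 1/2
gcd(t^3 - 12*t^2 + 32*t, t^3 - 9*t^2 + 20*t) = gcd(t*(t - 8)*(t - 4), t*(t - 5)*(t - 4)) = t^2 - 4*t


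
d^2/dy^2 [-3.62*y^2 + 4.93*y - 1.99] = -7.24000000000000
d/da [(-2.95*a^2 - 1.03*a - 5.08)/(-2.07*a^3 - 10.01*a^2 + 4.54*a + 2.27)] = (-6.1065*a^4 - 4.2642*a^3 - 55.2501*a^2 - 115.0946*a + 20.7251)/(4.2849*a^6 + 41.4414*a^5 + 81.4045*a^4 - 100.2886*a^3 - 24.8338*a^2 + 20.6116*a + 5.1529)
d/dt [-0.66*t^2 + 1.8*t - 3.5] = 1.8 - 1.32*t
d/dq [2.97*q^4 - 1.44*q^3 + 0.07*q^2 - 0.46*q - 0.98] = 11.88*q^3 - 4.32*q^2 + 0.14*q - 0.46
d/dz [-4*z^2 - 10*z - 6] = -8*z - 10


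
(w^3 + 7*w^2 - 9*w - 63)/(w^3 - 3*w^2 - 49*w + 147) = (w + 3)/(w - 7)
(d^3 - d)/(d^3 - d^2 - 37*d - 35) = d*(d - 1)/(d^2 - 2*d - 35)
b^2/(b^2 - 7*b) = b/(b - 7)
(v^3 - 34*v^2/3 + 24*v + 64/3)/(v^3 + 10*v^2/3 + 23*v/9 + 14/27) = 9*(v^2 - 12*v + 32)/(9*v^2 + 24*v + 7)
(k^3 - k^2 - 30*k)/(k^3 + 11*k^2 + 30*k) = (k - 6)/(k + 6)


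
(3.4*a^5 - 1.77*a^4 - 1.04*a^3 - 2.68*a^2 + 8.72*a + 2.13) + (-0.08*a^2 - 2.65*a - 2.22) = 3.4*a^5 - 1.77*a^4 - 1.04*a^3 - 2.76*a^2 + 6.07*a - 0.0900000000000003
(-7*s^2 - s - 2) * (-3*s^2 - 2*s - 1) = 21*s^4 + 17*s^3 + 15*s^2 + 5*s + 2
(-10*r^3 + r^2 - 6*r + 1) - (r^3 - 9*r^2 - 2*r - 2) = -11*r^3 + 10*r^2 - 4*r + 3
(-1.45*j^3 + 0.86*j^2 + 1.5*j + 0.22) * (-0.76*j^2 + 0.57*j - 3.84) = 1.102*j^5 - 1.4801*j^4 + 4.9182*j^3 - 2.6146*j^2 - 5.6346*j - 0.8448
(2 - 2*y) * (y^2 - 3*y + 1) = -2*y^3 + 8*y^2 - 8*y + 2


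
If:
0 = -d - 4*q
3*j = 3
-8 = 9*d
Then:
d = -8/9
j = 1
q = 2/9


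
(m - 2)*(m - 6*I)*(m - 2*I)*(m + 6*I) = m^4 - 2*m^3 - 2*I*m^3 + 36*m^2 + 4*I*m^2 - 72*m - 72*I*m + 144*I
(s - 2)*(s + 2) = s^2 - 4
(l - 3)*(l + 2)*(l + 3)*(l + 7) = l^4 + 9*l^3 + 5*l^2 - 81*l - 126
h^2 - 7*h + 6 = (h - 6)*(h - 1)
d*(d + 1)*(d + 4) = d^3 + 5*d^2 + 4*d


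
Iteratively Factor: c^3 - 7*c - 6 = (c + 2)*(c^2 - 2*c - 3) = (c + 1)*(c + 2)*(c - 3)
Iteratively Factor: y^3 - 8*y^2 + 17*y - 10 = (y - 1)*(y^2 - 7*y + 10) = (y - 2)*(y - 1)*(y - 5)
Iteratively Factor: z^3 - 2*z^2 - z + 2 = (z - 2)*(z^2 - 1) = (z - 2)*(z + 1)*(z - 1)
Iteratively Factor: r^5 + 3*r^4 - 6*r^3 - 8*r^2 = (r + 1)*(r^4 + 2*r^3 - 8*r^2) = r*(r + 1)*(r^3 + 2*r^2 - 8*r) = r*(r - 2)*(r + 1)*(r^2 + 4*r) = r*(r - 2)*(r + 1)*(r + 4)*(r)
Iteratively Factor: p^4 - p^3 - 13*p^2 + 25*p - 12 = (p - 3)*(p^3 + 2*p^2 - 7*p + 4) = (p - 3)*(p + 4)*(p^2 - 2*p + 1) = (p - 3)*(p - 1)*(p + 4)*(p - 1)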